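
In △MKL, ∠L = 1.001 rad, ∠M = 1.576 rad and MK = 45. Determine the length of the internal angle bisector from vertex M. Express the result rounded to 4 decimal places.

The third angle is ∠K = π − ∠L − ∠M = 0.565 rad.
Law of sines: KL = MK·sin M/sin L ≈ 53.443.
Law of sines: LM = MK·sin K/sin L ≈ 28.596.
The bisector from M has length 2·LM·MK·cos(∠M/2)/(LM+MK) ≈ 24.663.

t_M ≈ 24.6630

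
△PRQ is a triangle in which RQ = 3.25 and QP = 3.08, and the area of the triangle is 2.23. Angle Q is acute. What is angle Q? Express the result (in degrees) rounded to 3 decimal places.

26.459

From area = ½·RQ·QP·sin Q, we get sin Q = 2·area/(RQ·QP) ≈ 0.44555.
Taking the acute solution, ∠Q ≈ 26.46°.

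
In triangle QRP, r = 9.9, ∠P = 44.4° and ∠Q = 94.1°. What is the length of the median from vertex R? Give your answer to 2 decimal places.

The third angle is ∠R = 180° − ∠P − ∠Q = 41.50°.
Law of sines: q = r·sin Q/sin R ≈ 14.902.
Law of sines: p = r·sin P/sin R ≈ 10.453.
Median from R: ½√(2·p² + 2·q² − r²) ≈ 11.882.

m_R ≈ 11.88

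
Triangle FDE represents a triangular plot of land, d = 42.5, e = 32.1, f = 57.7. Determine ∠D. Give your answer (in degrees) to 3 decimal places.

46.424

By the law of cosines, cos D = (e² + f² − d²) / (2·e·f) ≈ 0.68931, so ∠D ≈ 46.42°.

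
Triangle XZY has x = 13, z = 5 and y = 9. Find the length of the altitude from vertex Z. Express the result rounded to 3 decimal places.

Semiperimeter s = (13 + 5 + 9)/2 = 13.5.
Heron's formula: area = √(13.5·0.5·8.5·4.5) ≈ 16.068.
The altitude from Z has length 2·area/z ≈ 6.4273.

6.427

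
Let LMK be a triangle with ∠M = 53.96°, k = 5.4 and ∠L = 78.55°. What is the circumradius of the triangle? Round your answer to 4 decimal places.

The third angle is ∠K = 180° − ∠L − ∠M = 47.49°.
Law of sines: l = k·sin L/sin K ≈ 7.1796.
Law of sines: m = k·sin M/sin K ≈ 5.9234.
Circumradius = k/(2 sin K) ≈ 3.6627.

R ≈ 3.6627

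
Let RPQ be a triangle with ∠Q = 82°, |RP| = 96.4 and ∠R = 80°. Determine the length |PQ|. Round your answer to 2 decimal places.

95.87

The third angle is ∠P = 180° − ∠Q − ∠R = 18.00°.
Law of sines: |PQ| = |RP|·sin R/sin Q ≈ 95.868.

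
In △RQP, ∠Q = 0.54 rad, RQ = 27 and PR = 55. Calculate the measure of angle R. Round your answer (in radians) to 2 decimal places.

2.35

Law of sines: sin P = RQ·sin Q/PR ≈ 0.25239.
Since PR ≥ RQ, only the acute value applies: ∠P ≈ 0.255 rad.
Then ∠R = π − ∠Q − ∠P ≈ 2.346 rad.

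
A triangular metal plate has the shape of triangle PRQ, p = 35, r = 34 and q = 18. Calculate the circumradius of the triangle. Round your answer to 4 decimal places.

By the law of cosines, cos P = (r² + q² − p²) / (2·r·q) ≈ 0.20833, so ∠P ≈ 77.98°.
Circumradius = p/(2 sin P) ≈ 17.893.

17.8926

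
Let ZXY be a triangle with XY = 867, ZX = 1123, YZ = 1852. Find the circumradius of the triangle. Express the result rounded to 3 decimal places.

By the law of cosines, cos Z = (YZ² + ZX² − XY²) / (2·YZ·ZX) ≈ 0.94705, so ∠Z ≈ 18.73°.
Circumradius = XY/(2 sin Z) ≈ 1350.1.

1350.112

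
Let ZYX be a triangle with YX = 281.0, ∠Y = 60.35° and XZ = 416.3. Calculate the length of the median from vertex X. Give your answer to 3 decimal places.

Law of sines: sin Z = YX·sin Y/XZ ≈ 0.58661.
Since XZ ≥ YX, only the acute value applies: ∠Z ≈ 35.92°.
Then ∠X = 180° − ∠Y − ∠Z ≈ 83.73°.
Law of sines gives ZY = XZ·sin X/sin Y ≈ 476.16.
Median from X: ½√(2·YX² + 2·XZ² − ZY²) ≈ 263.54.

m_X ≈ 263.537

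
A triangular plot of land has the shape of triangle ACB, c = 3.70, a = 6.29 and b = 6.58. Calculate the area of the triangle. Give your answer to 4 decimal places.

11.3671

Semiperimeter s = (6.29 + 3.7 + 6.58)/2 = 8.285.
Heron's formula: area = √(8.285·1.995·4.585·1.705) ≈ 11.367.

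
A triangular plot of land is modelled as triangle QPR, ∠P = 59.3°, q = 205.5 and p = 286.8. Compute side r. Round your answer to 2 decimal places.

330.82

Law of sines: sin Q = q·sin P/p ≈ 0.61611.
Since p ≥ q, only the acute value applies: ∠Q ≈ 38.03°.
Then ∠R = 180° − ∠P − ∠Q ≈ 82.67°.
Law of sines gives r = p·sin R/sin P ≈ 330.82.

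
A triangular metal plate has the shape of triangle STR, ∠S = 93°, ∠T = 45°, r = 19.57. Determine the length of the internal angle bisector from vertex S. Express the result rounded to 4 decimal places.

t_S ≈ 13.8428

The third angle is ∠R = 180° − ∠S − ∠T = 42.00°.
Law of sines: s = r·sin S/sin R ≈ 29.207.
Law of sines: t = r·sin T/sin R ≈ 20.681.
The bisector from S has length 2·t·r·cos(∠S/2)/(t+r) ≈ 13.843.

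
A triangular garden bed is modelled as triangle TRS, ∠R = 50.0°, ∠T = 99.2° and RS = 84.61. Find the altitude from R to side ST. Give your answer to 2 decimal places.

43.32

The third angle is ∠S = 180° − ∠T − ∠R = 30.80°.
Law of sines: ST = RS·sin R/sin T ≈ 65.66.
Law of sines: TR = RS·sin S/sin T ≈ 43.889.
Area = ½·RS·ST·sin S ≈ 1422.3.
The altitude from R has length 2·area/ST ≈ 43.324.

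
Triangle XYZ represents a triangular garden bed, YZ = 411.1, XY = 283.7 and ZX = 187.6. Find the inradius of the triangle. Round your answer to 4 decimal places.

Semiperimeter s = (411.1 + 187.6 + 283.7)/2 = 441.2.
Heron's formula: area = √(441.2·30.1·253.6·157.5) ≈ 23031.
Inradius = area/s = 23031/441.2 ≈ 52.201.

52.2012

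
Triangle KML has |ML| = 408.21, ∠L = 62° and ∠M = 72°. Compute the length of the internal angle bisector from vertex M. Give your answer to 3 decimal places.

The third angle is ∠K = 180° − ∠M − ∠L = 46.00°.
Law of sines: |LK| = |ML|·sin M/sin K ≈ 539.7.
Law of sines: |KM| = |ML|·sin L/sin K ≈ 501.05.
The bisector from M has length 2·|KM|·|ML|·cos(∠M/2)/(|KM|+|ML|) ≈ 363.97.

363.970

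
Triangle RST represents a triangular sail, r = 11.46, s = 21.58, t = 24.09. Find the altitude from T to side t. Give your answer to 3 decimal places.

10.260

Semiperimeter p = (11.46 + 21.58 + 24.09)/2 = 28.565.
Heron's formula: area = √(28.565·17.105·6.985·4.475) ≈ 123.58.
The altitude from T has length 2·area/t ≈ 10.26.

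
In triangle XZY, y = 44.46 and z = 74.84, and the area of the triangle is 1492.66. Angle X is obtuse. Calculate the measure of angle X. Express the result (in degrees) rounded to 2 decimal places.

From area = ½·z·y·sin X, we get sin X = 2·area/(z·y) ≈ 0.89720.
Taking the obtuse solution, ∠X ≈ 116.21°.

∠X ≈ 116.21°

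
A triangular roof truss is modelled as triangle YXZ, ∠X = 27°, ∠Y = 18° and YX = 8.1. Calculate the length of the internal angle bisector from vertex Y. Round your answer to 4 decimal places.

The third angle is ∠Z = 180° − ∠Y − ∠X = 135.00°.
Law of sines: XZ = YX·sin Y/sin Z ≈ 3.5398.
Law of sines: ZY = YX·sin X/sin Z ≈ 5.2005.
The bisector from Y has length 2·ZY·YX·cos(∠Y/2)/(ZY+YX) ≈ 6.2562.

6.2562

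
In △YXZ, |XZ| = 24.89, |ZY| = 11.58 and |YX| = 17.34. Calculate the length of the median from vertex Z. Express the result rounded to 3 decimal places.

17.368

Median from Z: ½√(2·|XZ|² + 2·|ZY|² − |YX|²) ≈ 17.368.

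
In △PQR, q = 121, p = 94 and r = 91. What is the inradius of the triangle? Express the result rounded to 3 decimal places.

27.660

Semiperimeter s = (94 + 121 + 91)/2 = 153.
Heron's formula: area = √(153·59·32·62) ≈ 4232.
Inradius = area/s = 4232/153 ≈ 27.66.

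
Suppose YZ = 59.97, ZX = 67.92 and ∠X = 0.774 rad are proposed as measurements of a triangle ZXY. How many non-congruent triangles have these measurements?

2

ZX·sin X = 67.92·sin(0.774 rad) ≈ 47.48.
Since ZX sin X < YZ < ZX (47.48 < 59.97 < 67.92), two triangles exist.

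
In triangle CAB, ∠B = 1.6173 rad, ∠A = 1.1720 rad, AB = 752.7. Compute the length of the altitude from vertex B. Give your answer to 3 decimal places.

The third angle is ∠C = π − ∠A − ∠B = 0.3523 rad.
Law of sines: BC = AB·sin A/sin C ≈ 2010.2.
Law of sines: CA = AB·sin B/sin C ≈ 2179.1.
Area = ½·AB·BC·sin B ≈ 7.5574e+05.
The altitude from B has length 2·area/CA ≈ 693.63.

h_B ≈ 693.635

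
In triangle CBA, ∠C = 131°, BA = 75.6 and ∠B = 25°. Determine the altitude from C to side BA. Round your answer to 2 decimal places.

The third angle is ∠A = 180° − ∠C − ∠B = 24.00°.
Law of sines: AC = BA·sin B/sin C ≈ 42.334.
Law of sines: CB = BA·sin A/sin C ≈ 40.743.
Area = ½·BA·AC·sin A ≈ 650.87.
The altitude from C has length 2·area/BA ≈ 17.219.

17.22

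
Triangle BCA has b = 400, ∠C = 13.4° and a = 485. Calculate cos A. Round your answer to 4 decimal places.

-0.5383

By the law of cosines, c² = a² + b² − 2·a·b·cos C = 17788, so c ≈ 133.37.
Law of cosines again: cos A = (b² + c² − a²)/(2·b·c) ≈ -0.53832, so ∠A ≈ 122.57°.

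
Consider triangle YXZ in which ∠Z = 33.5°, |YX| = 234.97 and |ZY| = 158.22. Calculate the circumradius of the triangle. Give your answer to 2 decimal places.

R ≈ 212.86

Law of sines: sin X = |ZY|·sin Z/|YX| ≈ 0.37165.
Since |YX| ≥ |ZY|, only the acute value applies: ∠X ≈ 21.82°.
Then ∠Y = 180° − ∠Z − ∠X ≈ 124.68°.
Law of sines gives |XZ| = |YX|·sin Y/sin Z ≈ 350.08.
Circumradius = |YX|/(2 sin Z) ≈ 212.86.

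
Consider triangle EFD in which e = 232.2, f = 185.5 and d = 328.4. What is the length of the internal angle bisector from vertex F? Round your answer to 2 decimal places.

t_F ≈ 260.59

By the law of cosines, cos F = (d² + e² − f²) / (2·d·e) ≈ 0.83505, so ∠F ≈ 33.38°.
The bisector from F has length 2·d·e·cos(∠F/2)/(d+e) ≈ 260.59.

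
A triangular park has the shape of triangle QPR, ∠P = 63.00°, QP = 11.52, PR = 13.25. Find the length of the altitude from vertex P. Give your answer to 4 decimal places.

h_P ≈ 10.4408

By the law of cosines, RQ² = QP² + PR² − 2·QP·PR·cos P = 169.68, so RQ ≈ 13.026.
Area = ½·QP·PR·sin P ≈ 68.002.
The altitude from P has length 2·area/RQ ≈ 10.441.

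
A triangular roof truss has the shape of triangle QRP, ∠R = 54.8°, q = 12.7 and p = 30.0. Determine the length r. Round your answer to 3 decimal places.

24.941

By the law of cosines, r² = p² + q² − 2·p·q·cos R = 622.05, so r ≈ 24.941.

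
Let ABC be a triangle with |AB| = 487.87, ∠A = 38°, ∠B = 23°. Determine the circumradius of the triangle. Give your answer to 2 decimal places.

The third angle is ∠C = 180° − ∠A − ∠B = 119.00°.
Law of sines: |BC| = |AB|·sin A/sin C ≈ 343.42.
Law of sines: |CA| = |AB|·sin B/sin C ≈ 217.95.
Circumradius = |AB|/(2 sin C) ≈ 278.9.

R ≈ 278.90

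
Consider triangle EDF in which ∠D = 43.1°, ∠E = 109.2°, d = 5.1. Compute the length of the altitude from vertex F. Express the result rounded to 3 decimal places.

The third angle is ∠F = 180° − ∠E − ∠D = 27.70°.
Law of sines: e = d·sin E/sin D ≈ 7.0489.
Law of sines: f = d·sin F/sin D ≈ 3.4696.
Area = ½·d·e·sin F ≈ 8.3554.
The altitude from F has length 2·area/f ≈ 4.8163.

h_F ≈ 4.816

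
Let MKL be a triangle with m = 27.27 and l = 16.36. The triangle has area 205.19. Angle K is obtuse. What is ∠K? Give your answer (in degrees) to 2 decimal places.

From area = ½·l·m·sin K, we get sin K = 2·area/(l·m) ≈ 0.91985.
Taking the obtuse solution, ∠K ≈ 113.10°.

∠K ≈ 113.10°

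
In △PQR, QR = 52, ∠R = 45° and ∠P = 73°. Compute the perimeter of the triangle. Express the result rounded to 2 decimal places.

The third angle is ∠Q = 180° − ∠R − ∠P = 62.00°.
Law of sines: RP = QR·sin Q/sin P ≈ 48.011.
Law of sines: PQ = QR·sin R/sin P ≈ 38.45.
Semiperimeter s = (52+48.011+38.45)/2 = 69.23.
Perimeter = 52 + 48.011 + 38.45 = 138.46.

perimeter ≈ 138.46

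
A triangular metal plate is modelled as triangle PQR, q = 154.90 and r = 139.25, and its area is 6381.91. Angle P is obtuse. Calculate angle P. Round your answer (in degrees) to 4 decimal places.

143.7191

From area = ½·q·r·sin P, we get sin P = 2·area/(q·r) ≈ 0.59174.
Taking the obtuse solution, ∠P ≈ 143.72°.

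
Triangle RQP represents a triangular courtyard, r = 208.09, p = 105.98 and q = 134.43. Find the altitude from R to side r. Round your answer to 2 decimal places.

h_R ≈ 59.63

Semiperimeter s = (208.09 + 134.43 + 105.98)/2 = 224.25.
Heron's formula: area = √(224.25·16.16·89.82·118.27) ≈ 6204.6.
The altitude from R has length 2·area/r ≈ 59.633.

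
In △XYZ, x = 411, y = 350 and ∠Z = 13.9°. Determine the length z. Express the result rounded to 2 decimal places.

By the law of cosines, z² = x² + y² − 2·x·y·cos Z = 12146, so z ≈ 110.21.

110.21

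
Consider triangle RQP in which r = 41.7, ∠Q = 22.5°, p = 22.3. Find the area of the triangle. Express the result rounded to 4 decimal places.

area ≈ 177.9306

Area = ½·p·r·sin Q ≈ 177.93.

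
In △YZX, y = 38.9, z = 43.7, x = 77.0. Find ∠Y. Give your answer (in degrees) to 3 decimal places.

19.962

By the law of cosines, cos Y = (z² + x² − y²) / (2·z·x) ≈ 0.93992, so ∠Y ≈ 19.96°.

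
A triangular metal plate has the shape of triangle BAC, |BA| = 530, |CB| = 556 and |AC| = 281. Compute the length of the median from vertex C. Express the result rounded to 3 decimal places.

m_C ≈ 351.886

Median from C: ½√(2·|AC|² + 2·|CB|² − |BA|²) ≈ 351.89.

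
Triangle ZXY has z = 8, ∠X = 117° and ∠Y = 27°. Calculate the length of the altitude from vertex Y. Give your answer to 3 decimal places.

7.128

The third angle is ∠Z = 180° − ∠X − ∠Y = 36.00°.
Law of sines: x = z·sin X/sin Z ≈ 12.127.
Law of sines: y = z·sin Y/sin Z ≈ 6.179.
Area = ½·z·x·sin Y ≈ 22.022.
The altitude from Y has length 2·area/y ≈ 7.1281.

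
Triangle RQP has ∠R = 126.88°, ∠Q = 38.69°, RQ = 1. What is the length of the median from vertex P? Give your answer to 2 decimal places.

m_P ≈ 2.84

The third angle is ∠P = 180° − ∠R − ∠Q = 14.43°.
Law of sines: QP = RQ·sin R/sin P ≈ 3.2099.
Law of sines: PR = RQ·sin Q/sin P ≈ 2.5085.
Median from P: ½√(2·QP² + 2·PR² − RQ²) ≈ 2.8369.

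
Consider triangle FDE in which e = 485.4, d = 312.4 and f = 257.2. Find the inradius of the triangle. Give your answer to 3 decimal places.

68.120

Semiperimeter s = (257.2 + 312.4 + 485.4)/2 = 527.5.
Heron's formula: area = √(527.5·270.3·215.1·42.1) ≈ 35933.
Inradius = area/s = 35933/527.5 ≈ 68.12.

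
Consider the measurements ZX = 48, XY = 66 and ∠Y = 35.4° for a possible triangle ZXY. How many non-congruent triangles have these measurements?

XY·sin Y = 66·sin(35.4°) ≈ 38.23.
Since XY sin Y < ZX < XY (38.23 < 48 < 66), two triangles exist.

2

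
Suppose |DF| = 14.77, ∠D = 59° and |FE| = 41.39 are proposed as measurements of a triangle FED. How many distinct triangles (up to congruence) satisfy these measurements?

|DF|·sin D = 14.77·sin(59°) ≈ 12.66.
Since |FE| ≥ |DF|, exactly one triangle exists.

1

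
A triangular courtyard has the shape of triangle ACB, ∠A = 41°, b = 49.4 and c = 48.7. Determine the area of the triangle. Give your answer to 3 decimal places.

area ≈ 789.167

Area = ½·c·b·sin A ≈ 789.17.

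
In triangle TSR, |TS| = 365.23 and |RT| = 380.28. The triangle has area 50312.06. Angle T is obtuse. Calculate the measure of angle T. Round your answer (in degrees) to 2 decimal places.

∠T ≈ 133.57°

From area = ½·|RT|·|TS|·sin T, we get sin T = 2·area/(|RT|·|TS|) ≈ 0.72449.
Taking the obtuse solution, ∠T ≈ 133.57°.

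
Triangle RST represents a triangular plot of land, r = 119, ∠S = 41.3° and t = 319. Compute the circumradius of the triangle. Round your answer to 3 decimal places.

By the law of cosines, s² = t² + r² − 2·t·r·cos S = 58885, so s ≈ 242.66.
Area = ½·t·r·sin S ≈ 12527.
Circumradius = s/(2 sin S) ≈ 183.83.

183.834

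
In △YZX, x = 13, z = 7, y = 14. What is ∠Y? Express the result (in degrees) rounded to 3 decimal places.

By the law of cosines, cos Y = (z² + x² − y²) / (2·z·x) ≈ 0.12088, so ∠Y ≈ 83.06°.

83.057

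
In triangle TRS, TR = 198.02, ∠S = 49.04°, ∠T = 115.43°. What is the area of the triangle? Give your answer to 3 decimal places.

6277.746

The third angle is ∠R = 180° − ∠S − ∠T = 15.53°.
Law of sines: RS = TR·sin T/sin S ≈ 236.81.
Law of sines: ST = TR·sin R/sin S ≈ 70.208.
Area = ½·TR·RS·sin R ≈ 6277.7.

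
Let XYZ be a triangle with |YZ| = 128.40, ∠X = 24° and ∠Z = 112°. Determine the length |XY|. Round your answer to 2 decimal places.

The third angle is ∠Y = 180° − ∠Z − ∠X = 44.00°.
Law of sines: |XY| = |YZ|·sin Z/sin X ≈ 292.7.

292.70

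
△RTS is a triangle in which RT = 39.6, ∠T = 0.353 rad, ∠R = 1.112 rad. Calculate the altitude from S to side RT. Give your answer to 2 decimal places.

12.34

The third angle is ∠S = π − ∠R − ∠T = 1.677 rad.
Law of sines: TS = RT·sin R/sin S ≈ 35.704.
Law of sines: SR = RT·sin T/sin S ≈ 13.767.
Area = ½·RT·TS·sin T ≈ 244.4.
The altitude from S has length 2·area/RT ≈ 12.344.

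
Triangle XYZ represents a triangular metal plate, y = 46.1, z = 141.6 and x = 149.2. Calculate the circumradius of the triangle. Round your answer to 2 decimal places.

By the law of cosines, cos X = (y² + z² − x²) / (2·y·z) ≈ -0.00650, so ∠X ≈ 90.37°.
Circumradius = x/(2 sin X) ≈ 74.602.

74.60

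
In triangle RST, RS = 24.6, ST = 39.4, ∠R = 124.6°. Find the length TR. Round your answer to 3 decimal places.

Law of sines: sin T = RS·sin R/ST ≈ 0.51394.
Since ST ≥ RS, only the acute value applies: ∠T ≈ 30.93°.
Then ∠S = 180° − ∠R − ∠T ≈ 24.47°.
Law of sines gives TR = ST·sin S/sin R ≈ 19.829.

19.829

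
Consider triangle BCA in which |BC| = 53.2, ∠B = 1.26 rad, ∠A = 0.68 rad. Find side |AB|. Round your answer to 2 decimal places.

78.91

The third angle is ∠C = π − ∠A − ∠B = 1.202 rad.
Law of sines: |AB| = |BC|·sin C/sin A ≈ 78.905.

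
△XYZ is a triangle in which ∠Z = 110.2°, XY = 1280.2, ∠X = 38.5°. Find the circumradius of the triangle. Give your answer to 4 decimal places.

The third angle is ∠Y = 180° − ∠Z − ∠X = 31.30°.
Law of sines: YZ = XY·sin X/sin Z ≈ 849.17.
Law of sines: ZX = XY·sin Y/sin Z ≈ 708.68.
Circumradius = XY/(2 sin Z) ≈ 682.05.

R ≈ 682.0509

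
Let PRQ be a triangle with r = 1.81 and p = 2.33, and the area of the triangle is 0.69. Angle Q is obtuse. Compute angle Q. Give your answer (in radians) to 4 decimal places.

From area = ½·p·r·sin Q, we get sin Q = 2·area/(p·r) ≈ 0.32722.
Taking the obtuse solution, ∠Q ≈ 2.808 rad.

∠Q ≈ 2.8082 rad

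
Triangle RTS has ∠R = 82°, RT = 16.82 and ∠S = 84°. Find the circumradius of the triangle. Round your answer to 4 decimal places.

The third angle is ∠T = 180° − ∠S − ∠R = 14.00°.
Law of sines: TS = RT·sin R/sin S ≈ 16.748.
Law of sines: SR = RT·sin T/sin S ≈ 4.0915.
Circumradius = RT/(2 sin S) ≈ 8.4563.

8.4563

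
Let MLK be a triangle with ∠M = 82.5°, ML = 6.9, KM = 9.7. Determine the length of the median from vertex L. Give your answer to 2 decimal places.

By the law of cosines, LK² = KM² + ML² − 2·KM·ML·cos M = 124.23, so LK ≈ 11.146.
Median from L: ½√(2·ML² + 2·LK² − KM²) ≈ 7.8991.

m_L ≈ 7.90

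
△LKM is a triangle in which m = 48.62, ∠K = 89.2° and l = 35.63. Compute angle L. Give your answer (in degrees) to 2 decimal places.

∠L ≈ 36.51°

By the law of cosines, k² = m² + l² − 2·m·l·cos K = 3585, so k ≈ 59.875.
Law of cosines again: cos L = (k² + m² − l²)/(2·k·m) ≈ 0.80372, so ∠L ≈ 36.51°.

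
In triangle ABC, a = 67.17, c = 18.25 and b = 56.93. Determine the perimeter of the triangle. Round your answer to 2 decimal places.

142.35

Perimeter = 67.17 + 56.93 + 18.25 = 142.35.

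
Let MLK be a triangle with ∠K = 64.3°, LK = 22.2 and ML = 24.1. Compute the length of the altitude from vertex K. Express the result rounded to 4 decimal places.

19.1473

Law of sines: sin M = LK·sin K/ML ≈ 0.83004.
Since ML ≥ LK, only the acute value applies: ∠M ≈ 56.10°.
Then ∠L = 180° − ∠K − ∠M ≈ 59.60°.
Law of sines gives KM = ML·sin L/sin K ≈ 23.068.
Area = ½·ML·LK·sin L ≈ 230.72.
The altitude from K has length 2·area/ML ≈ 19.147.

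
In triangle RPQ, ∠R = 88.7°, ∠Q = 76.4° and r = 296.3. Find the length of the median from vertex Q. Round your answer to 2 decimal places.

m_Q ≈ 161.42

The third angle is ∠P = 180° − ∠Q − ∠R = 14.90°.
Law of sines: p = r·sin P/sin R ≈ 76.208.
Law of sines: q = r·sin Q/sin R ≈ 288.07.
Median from Q: ½√(2·r² + 2·p² − q²) ≈ 161.42.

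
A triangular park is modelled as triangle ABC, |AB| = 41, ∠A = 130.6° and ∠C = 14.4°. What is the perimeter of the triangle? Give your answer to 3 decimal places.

The third angle is ∠B = 180° − ∠C − ∠A = 35.00°.
Law of sines: |BC| = |AB|·sin A/sin C ≈ 125.18.
Law of sines: |CA| = |AB|·sin B/sin C ≈ 94.562.
Semiperimeter s = (125.18+94.562+41)/2 = 130.37.
Perimeter = 125.18 + 94.562 + 41 = 260.74.

perimeter ≈ 260.739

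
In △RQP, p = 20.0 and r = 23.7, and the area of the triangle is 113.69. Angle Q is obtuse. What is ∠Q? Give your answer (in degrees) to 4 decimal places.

From area = ½·p·r·sin Q, we get sin Q = 2·area/(p·r) ≈ 0.47970.
Taking the obtuse solution, ∠Q ≈ 151.33°.

151.3339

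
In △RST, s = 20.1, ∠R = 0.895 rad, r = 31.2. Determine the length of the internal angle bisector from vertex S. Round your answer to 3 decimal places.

Law of sines: sin S = s·sin R/r ≈ 0.50263.
Since r ≥ s, only the acute value applies: ∠S ≈ 0.527 rad.
Then ∠T = π − ∠R − ∠S ≈ 1.720 rad.
Law of sines gives t = r·sin T/sin R ≈ 39.545.
The bisector from S has length 2·t·r·cos(∠S/2)/(t+r) ≈ 33.678.

33.678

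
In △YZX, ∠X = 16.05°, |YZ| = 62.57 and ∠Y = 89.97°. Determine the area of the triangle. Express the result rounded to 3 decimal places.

area ≈ 6805.230

The third angle is ∠Z = 180° − ∠X − ∠Y = 73.98°.
Law of sines: |ZX| = |YZ|·sin Y/sin X ≈ 226.31.
Law of sines: |XY| = |YZ|·sin Z/sin X ≈ 217.52.
Area = ½·|YZ|·|ZX|·sin Z ≈ 6805.2.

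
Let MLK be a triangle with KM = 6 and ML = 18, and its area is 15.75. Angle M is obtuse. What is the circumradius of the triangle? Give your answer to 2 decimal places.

R ≈ 40.81

From area = ½·KM·ML·sin M, we get sin M = 2·area/(KM·ML) ≈ 0.29167.
Taking the obtuse solution, ∠M ≈ 163.04°.
Law of cosines then gives LK ≈ 23.804.
Circumradius = LK/(2 sin M) ≈ 40.806.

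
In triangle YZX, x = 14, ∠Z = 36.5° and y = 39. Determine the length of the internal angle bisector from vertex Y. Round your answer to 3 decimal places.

t_Y ≈ 8.453

By the law of cosines, z² = x² + y² − 2·x·y·cos Z = 839.19, so z ≈ 28.969.
Law of cosines again: cos Y = (z² + x² − y²)/(2·z·x) ≈ -0.59894, so ∠Y ≈ 126.79°.
The bisector from Y has length 2·z·x·cos(∠Y/2)/(z+x) ≈ 8.4533.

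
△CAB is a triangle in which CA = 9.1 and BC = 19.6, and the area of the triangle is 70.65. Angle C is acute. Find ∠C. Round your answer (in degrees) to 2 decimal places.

From area = ½·BC·CA·sin C, we get sin C = 2·area/(BC·CA) ≈ 0.79222.
Taking the acute solution, ∠C ≈ 52.39°.

∠C ≈ 52.39°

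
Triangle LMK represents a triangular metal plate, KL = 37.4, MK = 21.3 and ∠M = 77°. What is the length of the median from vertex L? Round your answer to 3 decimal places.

m_L ≈ 35.079

Law of sines: sin L = MK·sin M/KL ≈ 0.55492.
Since KL ≥ MK, only the acute value applies: ∠L ≈ 33.71°.
Then ∠K = 180° − ∠M − ∠L ≈ 69.29°.
Law of sines gives LM = KL·sin K/sin M ≈ 35.905.
Median from L: ½√(2·KL² + 2·LM² − MK²) ≈ 35.079.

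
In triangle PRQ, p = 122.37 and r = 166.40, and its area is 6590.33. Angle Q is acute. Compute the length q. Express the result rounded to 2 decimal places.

107.80

From area = ½·p·r·sin Q, we get sin Q = 2·area/(p·r) ≈ 0.64730.
Taking the acute solution, ∠Q ≈ 40.34°.
Law of cosines then gives q ≈ 107.8.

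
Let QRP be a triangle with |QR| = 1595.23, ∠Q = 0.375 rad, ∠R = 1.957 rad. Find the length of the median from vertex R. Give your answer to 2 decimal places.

The third angle is ∠P = π − ∠Q − ∠R = 0.810 rad.
Law of sines: |RP| = |QR|·sin Q/sin P ≈ 807.02.
Law of sines: |PQ| = |QR|·sin R/sin P ≈ 2041.1.
Median from R: ½√(2·|QR|² + 2·|RP|² − |PQ|²) ≈ 746.02.

746.02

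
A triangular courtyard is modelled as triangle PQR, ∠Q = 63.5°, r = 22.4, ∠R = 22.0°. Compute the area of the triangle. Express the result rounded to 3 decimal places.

597.504

The third angle is ∠P = 180° − ∠Q − ∠R = 94.50°.
Law of sines: p = r·sin P/sin R ≈ 59.612.
Law of sines: q = r·sin Q/sin R ≈ 53.514.
Area = ½·r·p·sin Q ≈ 597.5.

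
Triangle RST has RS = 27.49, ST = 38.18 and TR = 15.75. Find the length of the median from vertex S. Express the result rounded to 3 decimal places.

Median from S: ½√(2·RS² + 2·ST² − TR²) ≈ 32.322.

m_S ≈ 32.322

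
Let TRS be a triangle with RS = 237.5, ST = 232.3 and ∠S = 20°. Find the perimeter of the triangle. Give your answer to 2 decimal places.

By the law of cosines, TR² = RS² + ST² − 2·RS·ST·cos S = 6681.5, so TR ≈ 81.74.
Semiperimeter s = (237.5+232.3+81.74)/2 = 275.77.
Perimeter = 237.5 + 232.3 + 81.74 = 551.54.

551.54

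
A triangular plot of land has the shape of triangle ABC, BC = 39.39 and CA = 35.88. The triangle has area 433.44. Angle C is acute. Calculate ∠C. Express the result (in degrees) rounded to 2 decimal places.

∠C ≈ 37.83°

From area = ½·BC·CA·sin C, we get sin C = 2·area/(BC·CA) ≈ 0.61337.
Taking the acute solution, ∠C ≈ 37.83°.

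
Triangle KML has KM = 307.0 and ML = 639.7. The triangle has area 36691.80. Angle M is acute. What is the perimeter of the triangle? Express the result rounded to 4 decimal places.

From area = ½·KM·ML·sin M, we get sin M = 2·area/(KM·ML) ≈ 0.37367.
Taking the acute solution, ∠M ≈ 0.383 rad.
Law of cosines then gives LK ≈ 373.02.
Perimeter = 639.7 + 373.02 + 307 = 1319.7.

perimeter ≈ 1319.7158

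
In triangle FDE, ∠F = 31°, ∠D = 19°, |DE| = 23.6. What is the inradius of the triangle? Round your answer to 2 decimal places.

r ≈ 3.66

The third angle is ∠E = 180° − ∠F − ∠D = 130.00°.
Law of sines: |EF| = |DE|·sin D/sin F ≈ 14.918.
Law of sines: |FD| = |DE|·sin E/sin F ≈ 35.102.
Area = ½·|DE|·|EF|·sin E ≈ 134.85.
Semiperimeter s = (23.6+14.918+35.102)/2 = 36.81.
Inradius = area/s = 134.85/36.81 ≈ 3.6634.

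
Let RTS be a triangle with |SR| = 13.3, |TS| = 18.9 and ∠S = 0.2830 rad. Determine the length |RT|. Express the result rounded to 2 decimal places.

By the law of cosines, |RT|² = |TS|² + |SR|² − 2·|TS|·|SR|·cos S = 51.358, so |RT| ≈ 7.1664.

7.17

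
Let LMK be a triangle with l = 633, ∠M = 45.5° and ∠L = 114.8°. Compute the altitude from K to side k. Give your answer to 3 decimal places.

451.488

The third angle is ∠K = 180° − ∠L − ∠M = 19.70°.
Law of sines: m = l·sin M/sin L ≈ 497.35.
Law of sines: k = l·sin K/sin L ≈ 235.06.
Area = ½·l·m·sin K ≈ 53063.
The altitude from K has length 2·area/k ≈ 451.49.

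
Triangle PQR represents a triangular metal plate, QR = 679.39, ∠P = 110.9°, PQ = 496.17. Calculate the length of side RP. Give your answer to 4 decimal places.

Law of sines: sin R = PQ·sin P/QR ≈ 0.68227.
Since QR ≥ PQ, only the acute value applies: ∠R ≈ 43.02°.
Then ∠Q = 180° − ∠P − ∠R ≈ 26.08°.
Law of sines gives RP = QR·sin Q/sin P ≈ 319.7.

319.7025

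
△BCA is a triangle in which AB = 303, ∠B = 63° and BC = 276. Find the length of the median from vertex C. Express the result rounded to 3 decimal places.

m_C ≈ 247.309

By the law of cosines, CA² = AB² + BC² − 2·AB·BC·cos B = 92052, so CA ≈ 303.4.
Median from C: ½√(2·BC² + 2·CA² − AB²) ≈ 247.31.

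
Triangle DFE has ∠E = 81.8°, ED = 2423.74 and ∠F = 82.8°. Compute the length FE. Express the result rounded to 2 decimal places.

648.75

The third angle is ∠D = 180° − ∠F − ∠E = 15.40°.
Law of sines: FE = ED·sin D/sin F ≈ 648.75.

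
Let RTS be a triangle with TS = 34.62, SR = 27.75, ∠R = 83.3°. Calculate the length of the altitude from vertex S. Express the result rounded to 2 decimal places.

h_S ≈ 27.56

Law of sines: sin T = SR·sin R/TS ≈ 0.79609.
Since TS ≥ SR, only the acute value applies: ∠T ≈ 52.76°.
Then ∠S = 180° − ∠R − ∠T ≈ 43.94°.
Law of sines gives RT = TS·sin S/sin R ≈ 24.189.
Area = ½·TS·SR·sin S ≈ 333.33.
The altitude from S has length 2·area/RT ≈ 27.56.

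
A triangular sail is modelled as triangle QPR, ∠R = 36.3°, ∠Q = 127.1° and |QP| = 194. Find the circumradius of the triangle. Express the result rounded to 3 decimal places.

163.848

The third angle is ∠P = 180° − ∠R − ∠Q = 16.60°.
Law of sines: |PR| = |QP|·sin Q/sin R ≈ 261.36.
Law of sines: |RQ| = |QP|·sin P/sin R ≈ 93.619.
Circumradius = |QP|/(2 sin R) ≈ 163.85.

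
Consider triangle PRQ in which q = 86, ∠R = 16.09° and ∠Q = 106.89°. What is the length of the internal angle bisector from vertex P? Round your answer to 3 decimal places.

33.945

The third angle is ∠P = 180° − ∠R − ∠Q = 57.02°.
Law of sines: p = q·sin P/sin Q ≈ 75.394.
Law of sines: r = q·sin R/sin Q ≈ 24.909.
The bisector from P has length 2·r·q·cos(∠P/2)/(r+q) ≈ 33.945.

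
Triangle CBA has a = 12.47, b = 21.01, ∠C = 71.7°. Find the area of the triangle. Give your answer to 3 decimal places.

area ≈ 124.372

Area = ½·b·a·sin C ≈ 124.37.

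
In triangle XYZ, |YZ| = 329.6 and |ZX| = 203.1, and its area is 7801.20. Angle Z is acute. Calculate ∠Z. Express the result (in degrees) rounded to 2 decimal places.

∠Z ≈ 13.48°

From area = ½·|YZ|·|ZX|·sin Z, we get sin Z = 2·area/(|YZ|·|ZX|) ≈ 0.23307.
Taking the acute solution, ∠Z ≈ 13.48°.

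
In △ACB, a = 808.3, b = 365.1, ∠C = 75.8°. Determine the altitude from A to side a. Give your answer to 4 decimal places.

h_A ≈ 353.9445

By the law of cosines, c² = b² + a² − 2·b·a·cos C = 6.4186e+05, so c ≈ 801.16.
Area = ½·b·a·sin C ≈ 1.4305e+05.
The altitude from A has length 2·area/a ≈ 353.94.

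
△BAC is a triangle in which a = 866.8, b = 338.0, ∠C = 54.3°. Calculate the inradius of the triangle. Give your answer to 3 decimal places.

By the law of cosines, c² = b² + a² − 2·b·a·cos C = 5.2366e+05, so c ≈ 723.64.
Area = ½·b·a·sin C ≈ 1.1896e+05.
Semiperimeter s = (338+866.8+723.64)/2 = 964.22.
Inradius = area/s = 1.1896e+05/964.22 ≈ 123.38.

123.376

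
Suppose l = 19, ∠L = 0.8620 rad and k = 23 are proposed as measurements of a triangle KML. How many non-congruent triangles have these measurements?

2

k·sin L = 23·sin(0.8620 rad) ≈ 17.46.
Since k sin L < l < k (17.46 < 19 < 23), two triangles exist.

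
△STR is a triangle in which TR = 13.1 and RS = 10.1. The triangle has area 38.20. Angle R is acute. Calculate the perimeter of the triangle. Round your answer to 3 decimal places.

From area = ½·TR·RS·sin R, we get sin R = 2·area/(TR·RS) ≈ 0.57743.
Taking the acute solution, ∠R ≈ 0.616 rad.
Law of cosines then gives ST ≈ 7.5877.
Perimeter = 13.1 + 10.1 + 7.5877 = 30.788.

perimeter ≈ 30.788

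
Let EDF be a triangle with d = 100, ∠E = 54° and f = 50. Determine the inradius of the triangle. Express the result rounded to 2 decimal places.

17.48

By the law of cosines, e² = d² + f² − 2·d·f·cos E = 6622.1, so e ≈ 81.377.
Area = ½·d·f·sin E ≈ 2022.5.
Semiperimeter s = (81.377+100+50)/2 = 115.69.
Inradius = area/s = 2022.5/115.69 ≈ 17.483.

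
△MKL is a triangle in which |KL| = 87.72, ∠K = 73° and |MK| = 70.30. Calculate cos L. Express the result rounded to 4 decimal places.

0.7068

By the law of cosines, |LM|² = |MK|² + |KL|² − 2·|MK|·|KL|·cos K = 9030.9, so |LM| ≈ 95.031.
Law of cosines again: cos L = (|KL|² + |LM|² − |MK|²)/(2·|KL|·|LM|) ≈ 0.70678, so ∠L ≈ 45.03°.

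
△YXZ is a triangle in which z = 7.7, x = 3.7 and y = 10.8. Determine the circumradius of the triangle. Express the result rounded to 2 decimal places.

8.40

By the law of cosines, cos Y = (x² + z² − y²) / (2·x·z) ≈ -0.76623, so ∠Y ≈ 140.02°.
Circumradius = y/(2 sin Y) ≈ 8.4039.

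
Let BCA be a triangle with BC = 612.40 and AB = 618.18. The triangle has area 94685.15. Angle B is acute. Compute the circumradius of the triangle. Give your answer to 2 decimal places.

318.56

From area = ½·AB·BC·sin B, we get sin B = 2·area/(AB·BC) ≈ 0.50022.
Taking the acute solution, ∠B ≈ 30.01°.
Law of cosines then gives CA ≈ 318.7.
Circumradius = CA/(2 sin B) ≈ 318.56.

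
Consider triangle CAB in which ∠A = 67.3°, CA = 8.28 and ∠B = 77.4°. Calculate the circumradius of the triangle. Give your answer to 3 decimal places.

The third angle is ∠C = 180° − ∠A − ∠B = 35.30°.
Law of sines: AB = CA·sin C/sin B ≈ 4.9027.
Law of sines: BC = CA·sin A/sin B ≈ 7.8271.
Circumradius = CA/(2 sin B) ≈ 4.2422.

R ≈ 4.242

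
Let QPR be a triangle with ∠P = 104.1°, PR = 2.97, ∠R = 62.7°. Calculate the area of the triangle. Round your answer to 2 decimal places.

area ≈ 16.65

The third angle is ∠Q = 180° − ∠P − ∠R = 13.20°.
Law of sines: RQ = PR·sin P/sin Q ≈ 12.614.
Law of sines: QP = PR·sin R/sin Q ≈ 11.558.
Area = ½·PR·RQ·sin R ≈ 16.646.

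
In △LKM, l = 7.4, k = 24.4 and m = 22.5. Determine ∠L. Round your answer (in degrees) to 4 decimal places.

17.5574

By the law of cosines, cos L = (k² + m² − l²) / (2·k·m) ≈ 0.95342, so ∠L ≈ 17.56°.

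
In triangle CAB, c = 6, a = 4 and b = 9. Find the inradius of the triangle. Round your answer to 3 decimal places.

Semiperimeter s = (6 + 4 + 9)/2 = 9.5.
Heron's formula: area = √(9.5·3.5·5.5·0.5) ≈ 9.5623.
Inradius = area/s = 9.5623/9.5 ≈ 1.0066.

r ≈ 1.007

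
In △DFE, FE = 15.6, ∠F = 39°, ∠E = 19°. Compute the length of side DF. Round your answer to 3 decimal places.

5.989

The third angle is ∠D = 180° − ∠F − ∠E = 122.00°.
Law of sines: DF = FE·sin E/sin D ≈ 5.9889.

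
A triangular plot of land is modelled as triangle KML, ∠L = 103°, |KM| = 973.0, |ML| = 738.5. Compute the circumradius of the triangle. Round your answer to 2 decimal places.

Law of sines: sin K = |ML|·sin L/|KM| ≈ 0.73954.
Since |KM| ≥ |ML|, only the acute value applies: ∠K ≈ 47.69°.
Then ∠M = 180° − ∠L − ∠K ≈ 29.31°.
Law of sines gives |LK| = |KM|·sin M/sin L ≈ 488.81.
Circumradius = |KM|/(2 sin L) ≈ 499.3.

R ≈ 499.30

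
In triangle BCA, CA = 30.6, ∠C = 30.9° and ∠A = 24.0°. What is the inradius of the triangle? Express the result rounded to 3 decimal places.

The third angle is ∠B = 180° − ∠C − ∠A = 125.10°.
Law of sines: AB = CA·sin C/sin B ≈ 19.207.
Law of sines: BC = CA·sin A/sin B ≈ 15.213.
Area = ½·CA·AB·sin A ≈ 119.53.
Semiperimeter s = (30.6+19.207+15.213)/2 = 32.51.
Inradius = area/s = 119.53/32.51 ≈ 3.6767.

3.677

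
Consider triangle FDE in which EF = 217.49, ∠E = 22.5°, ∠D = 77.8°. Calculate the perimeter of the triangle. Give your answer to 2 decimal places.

perimeter ≈ 521.57

The third angle is ∠F = 180° − ∠D − ∠E = 79.70°.
Law of sines: DE = EF·sin F/sin D ≈ 218.93.
Law of sines: FD = EF·sin E/sin D ≈ 85.153.
Semiperimeter s = (218.93+217.49+85.153)/2 = 260.79.
Perimeter = 218.93 + 217.49 + 85.153 = 521.57.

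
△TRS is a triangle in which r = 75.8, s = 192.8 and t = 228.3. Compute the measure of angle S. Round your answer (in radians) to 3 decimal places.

By the law of cosines, cos S = (t² + r² − s²) / (2·t·r) ≈ 0.59793, so ∠S ≈ 0.9299 rad.

∠S ≈ 0.930 rad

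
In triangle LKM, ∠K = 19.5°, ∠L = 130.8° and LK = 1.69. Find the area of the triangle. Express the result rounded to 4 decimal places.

area ≈ 0.7283

The third angle is ∠M = 180° − ∠L − ∠K = 29.70°.
Law of sines: KM = LK·sin L/sin M ≈ 2.5821.
Law of sines: ML = LK·sin K/sin M ≈ 1.1386.
Area = ½·LK·KM·sin K ≈ 0.72832.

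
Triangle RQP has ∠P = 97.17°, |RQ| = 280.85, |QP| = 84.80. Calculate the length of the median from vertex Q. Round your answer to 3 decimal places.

m_Q ≈ 162.710

Law of sines: sin R = |QP|·sin P/|RQ| ≈ 0.29958.
Since |RQ| ≥ |QP|, only the acute value applies: ∠R ≈ 17.43°.
Then ∠Q = 180° − ∠P − ∠R ≈ 65.40°.
Law of sines gives |PR| = |RQ|·sin Q/sin P ≈ 257.37.
Median from Q: ½√(2·|RQ|² + 2·|QP|² − |PR|²) ≈ 162.71.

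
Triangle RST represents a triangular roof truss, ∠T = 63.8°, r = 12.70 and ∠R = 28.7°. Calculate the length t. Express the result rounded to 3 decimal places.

23.729

The third angle is ∠S = 180° − ∠T − ∠R = 87.50°.
Law of sines: t = r·sin T/sin R ≈ 23.729.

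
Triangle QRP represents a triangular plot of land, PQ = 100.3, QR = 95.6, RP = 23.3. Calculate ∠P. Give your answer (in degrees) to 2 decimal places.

By the law of cosines, cos P = (RP² + PQ² − QR²) / (2·RP·PQ) ≈ 0.31314, so ∠P ≈ 71.75°.

∠P ≈ 71.75°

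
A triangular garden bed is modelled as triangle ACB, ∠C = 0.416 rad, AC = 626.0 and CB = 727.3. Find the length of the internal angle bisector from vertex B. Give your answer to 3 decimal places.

By the law of cosines, BA² = AC² + CB² − 2·AC·CB·cos C = 87923, so BA ≈ 296.52.
Law of cosines again: cos B = (CB² + BA² − AC²)/(2·CB·BA) ≈ 0.52169, so ∠B ≈ 1.022 rad.
The bisector from B has length 2·CB·BA·cos(∠B/2)/(CB+BA) ≈ 367.47.

367.468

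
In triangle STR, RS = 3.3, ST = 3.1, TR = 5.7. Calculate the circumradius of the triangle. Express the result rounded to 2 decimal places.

By the law of cosines, cos S = (RS² + ST² − TR²) / (2·RS·ST) ≈ -0.58602, so ∠S ≈ 125.88°.
Circumradius = TR/(2 sin S) ≈ 3.5172.

3.52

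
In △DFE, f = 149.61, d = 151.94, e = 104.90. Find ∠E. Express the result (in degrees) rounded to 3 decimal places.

∠E ≈ 40.705°

By the law of cosines, cos E = (d² + f² − e²) / (2·d·f) ≈ 0.75808, so ∠E ≈ 40.70°.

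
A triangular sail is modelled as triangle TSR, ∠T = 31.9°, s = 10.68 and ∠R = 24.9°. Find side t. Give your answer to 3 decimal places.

6.745

The third angle is ∠S = 180° − ∠R − ∠T = 123.20°.
Law of sines: t = s·sin T/sin S ≈ 6.7447.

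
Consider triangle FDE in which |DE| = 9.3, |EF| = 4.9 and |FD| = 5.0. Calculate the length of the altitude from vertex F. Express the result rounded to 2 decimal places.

Semiperimeter s = (9.3 + 4.9 + 5)/2 = 9.6.
Heron's formula: area = √(9.6·0.3·4.7·4.6) ≈ 7.8909.
The altitude from F has length 2·area/|DE| ≈ 1.697.

h_F ≈ 1.70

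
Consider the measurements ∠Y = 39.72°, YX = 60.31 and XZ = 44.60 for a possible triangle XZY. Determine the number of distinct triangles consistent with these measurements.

2

YX·sin Y = 60.31·sin(39.72°) ≈ 38.54.
Since YX sin Y < XZ < YX (38.54 < 44.60 < 60.31), two triangles exist.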